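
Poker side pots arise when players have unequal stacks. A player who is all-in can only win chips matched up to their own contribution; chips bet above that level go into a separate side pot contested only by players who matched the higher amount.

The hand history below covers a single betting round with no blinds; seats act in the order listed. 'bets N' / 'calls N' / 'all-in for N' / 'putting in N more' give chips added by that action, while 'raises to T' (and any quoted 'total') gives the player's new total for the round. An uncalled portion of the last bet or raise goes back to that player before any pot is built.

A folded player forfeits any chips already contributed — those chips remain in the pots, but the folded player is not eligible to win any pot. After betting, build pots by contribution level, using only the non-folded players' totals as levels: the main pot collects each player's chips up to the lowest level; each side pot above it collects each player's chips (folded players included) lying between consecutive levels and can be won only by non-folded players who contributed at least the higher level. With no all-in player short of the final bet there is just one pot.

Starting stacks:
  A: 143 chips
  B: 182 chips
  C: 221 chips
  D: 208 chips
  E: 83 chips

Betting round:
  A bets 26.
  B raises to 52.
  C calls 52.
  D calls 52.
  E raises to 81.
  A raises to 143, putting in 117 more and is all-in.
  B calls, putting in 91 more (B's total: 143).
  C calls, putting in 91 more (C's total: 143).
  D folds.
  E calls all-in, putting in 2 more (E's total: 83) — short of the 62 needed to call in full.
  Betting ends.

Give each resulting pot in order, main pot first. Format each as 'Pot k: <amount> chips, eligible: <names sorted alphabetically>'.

Contributions: A=143, B=143, C=143, D=52, E=83
Folded: D
Pot levels (distinct totals of non-folded players): 83, 143
Layer 1-83: A 83 + B 83 + C 83 + D 52 + E 83 = 384 chips; eligible A, B, C, E
Layer 84-143: 60 each from A, B, C = 60*3 = 180 chips; eligible A, B, C

Pot 1: 384 chips, eligible: A, B, C, E
Pot 2: 180 chips, eligible: A, B, C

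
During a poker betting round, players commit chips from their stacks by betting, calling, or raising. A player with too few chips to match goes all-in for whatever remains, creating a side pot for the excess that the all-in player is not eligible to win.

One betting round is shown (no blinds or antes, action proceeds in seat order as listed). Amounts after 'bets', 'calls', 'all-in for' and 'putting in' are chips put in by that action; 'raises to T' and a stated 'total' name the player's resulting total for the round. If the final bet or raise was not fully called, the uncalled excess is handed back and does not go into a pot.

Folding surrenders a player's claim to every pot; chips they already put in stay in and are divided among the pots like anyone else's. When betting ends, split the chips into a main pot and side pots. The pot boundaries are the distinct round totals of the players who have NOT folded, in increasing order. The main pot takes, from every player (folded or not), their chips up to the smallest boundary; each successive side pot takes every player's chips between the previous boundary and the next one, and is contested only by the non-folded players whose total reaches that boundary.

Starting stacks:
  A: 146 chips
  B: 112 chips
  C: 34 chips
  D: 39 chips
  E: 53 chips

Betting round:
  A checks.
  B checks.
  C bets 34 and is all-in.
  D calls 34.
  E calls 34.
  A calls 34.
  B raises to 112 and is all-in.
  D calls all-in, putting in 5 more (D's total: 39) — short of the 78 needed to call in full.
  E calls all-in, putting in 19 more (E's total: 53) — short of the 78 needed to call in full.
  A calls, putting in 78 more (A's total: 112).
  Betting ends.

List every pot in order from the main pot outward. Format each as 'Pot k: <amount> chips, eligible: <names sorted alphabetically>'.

Pot 1: 170 chips, eligible: A, B, C, D, E
Pot 2: 20 chips, eligible: A, B, D, E
Pot 3: 42 chips, eligible: A, B, E
Pot 4: 118 chips, eligible: A, B

Derivation:
Contributions: A=112, B=112, C=34, D=39, E=53
Pot levels (distinct totals of non-folded players): 34, 39, 53, 112
Layer 1-34: 34 each from A, B, C, D, E = 34*5 = 170 chips; eligible A, B, C, D, E
Layer 35-39: 5 each from A, B, D, E = 5*4 = 20 chips; eligible A, B, D, E
Layer 40-53: 14 each from A, B, E = 14*3 = 42 chips; eligible A, B, E
Layer 54-112: 59 each from A, B = 59*2 = 118 chips; eligible A, B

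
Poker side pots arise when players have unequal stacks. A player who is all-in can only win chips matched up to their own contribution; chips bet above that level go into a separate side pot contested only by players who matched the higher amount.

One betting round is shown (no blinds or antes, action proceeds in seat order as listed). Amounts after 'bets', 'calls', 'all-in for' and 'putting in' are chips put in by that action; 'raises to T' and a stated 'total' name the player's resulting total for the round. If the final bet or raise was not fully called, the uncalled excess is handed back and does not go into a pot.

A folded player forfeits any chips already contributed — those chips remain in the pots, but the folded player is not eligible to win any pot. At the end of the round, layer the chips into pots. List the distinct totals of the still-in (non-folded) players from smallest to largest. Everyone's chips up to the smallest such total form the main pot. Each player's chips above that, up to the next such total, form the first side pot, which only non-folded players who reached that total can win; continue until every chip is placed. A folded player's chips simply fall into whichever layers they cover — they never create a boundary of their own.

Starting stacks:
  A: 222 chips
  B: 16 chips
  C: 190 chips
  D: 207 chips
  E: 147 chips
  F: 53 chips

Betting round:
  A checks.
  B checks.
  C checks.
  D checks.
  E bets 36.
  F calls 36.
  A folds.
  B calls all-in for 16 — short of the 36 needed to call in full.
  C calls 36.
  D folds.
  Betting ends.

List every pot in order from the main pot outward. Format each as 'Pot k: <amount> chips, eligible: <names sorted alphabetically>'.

Contributions: B=16, C=36, E=36, F=36
Folded: A, D
Pot levels (distinct totals of non-folded players): 16, 36
Layer 1-16: 16 each from B, C, E, F = 16*4 = 64 chips; eligible B, C, E, F
Layer 17-36: 20 each from C, E, F = 20*3 = 60 chips; eligible C, E, F

Pot 1: 64 chips, eligible: B, C, E, F
Pot 2: 60 chips, eligible: C, E, F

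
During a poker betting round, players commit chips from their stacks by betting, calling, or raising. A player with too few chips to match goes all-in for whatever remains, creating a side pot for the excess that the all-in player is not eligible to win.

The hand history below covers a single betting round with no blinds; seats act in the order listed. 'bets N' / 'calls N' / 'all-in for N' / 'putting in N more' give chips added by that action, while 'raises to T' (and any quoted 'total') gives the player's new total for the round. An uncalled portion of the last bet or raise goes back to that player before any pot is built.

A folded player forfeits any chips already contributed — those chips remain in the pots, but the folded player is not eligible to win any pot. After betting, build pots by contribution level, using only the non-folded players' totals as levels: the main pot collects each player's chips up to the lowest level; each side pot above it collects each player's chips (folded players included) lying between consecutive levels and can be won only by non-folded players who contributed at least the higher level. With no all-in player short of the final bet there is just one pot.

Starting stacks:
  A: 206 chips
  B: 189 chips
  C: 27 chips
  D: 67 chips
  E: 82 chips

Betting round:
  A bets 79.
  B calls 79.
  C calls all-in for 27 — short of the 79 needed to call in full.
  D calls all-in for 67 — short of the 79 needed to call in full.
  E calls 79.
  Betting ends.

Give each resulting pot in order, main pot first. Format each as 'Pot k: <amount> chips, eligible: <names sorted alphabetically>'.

Contributions: A=79, B=79, C=27, D=67, E=79
Pot levels (distinct totals of non-folded players): 27, 67, 79
Layer 1-27: 27 each from A, B, C, D, E = 27*5 = 135 chips; eligible A, B, C, D, E
Layer 28-67: 40 each from A, B, D, E = 40*4 = 160 chips; eligible A, B, D, E
Layer 68-79: 12 each from A, B, E = 12*3 = 36 chips; eligible A, B, E

Pot 1: 135 chips, eligible: A, B, C, D, E
Pot 2: 160 chips, eligible: A, B, D, E
Pot 3: 36 chips, eligible: A, B, E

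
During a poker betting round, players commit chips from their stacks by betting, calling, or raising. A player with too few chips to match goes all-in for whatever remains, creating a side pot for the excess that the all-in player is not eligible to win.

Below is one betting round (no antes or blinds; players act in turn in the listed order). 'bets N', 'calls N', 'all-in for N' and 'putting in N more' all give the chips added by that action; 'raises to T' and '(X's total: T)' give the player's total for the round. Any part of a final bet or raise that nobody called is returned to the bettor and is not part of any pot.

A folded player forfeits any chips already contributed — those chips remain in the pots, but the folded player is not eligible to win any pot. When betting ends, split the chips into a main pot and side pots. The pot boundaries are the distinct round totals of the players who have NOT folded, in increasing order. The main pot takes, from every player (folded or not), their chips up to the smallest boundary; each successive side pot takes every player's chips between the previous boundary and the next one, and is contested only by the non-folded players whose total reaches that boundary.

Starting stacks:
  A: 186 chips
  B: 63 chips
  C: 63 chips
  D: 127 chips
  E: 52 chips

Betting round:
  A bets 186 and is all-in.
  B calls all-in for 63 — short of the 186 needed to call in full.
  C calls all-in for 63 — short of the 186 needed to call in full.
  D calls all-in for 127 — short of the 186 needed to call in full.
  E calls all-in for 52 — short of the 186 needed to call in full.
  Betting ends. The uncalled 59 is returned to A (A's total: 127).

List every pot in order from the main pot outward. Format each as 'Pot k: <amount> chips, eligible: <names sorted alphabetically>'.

Pot 1: 260 chips, eligible: A, B, C, D, E
Pot 2: 44 chips, eligible: A, B, C, D
Pot 3: 128 chips, eligible: A, D

Derivation:
Contributions (after 59 returned to A): A=127, B=63, C=63, D=127, E=52
Pot levels (distinct totals of non-folded players): 52, 63, 127
Layer 1-52: 52 each from A, B, C, D, E = 52*5 = 260 chips; eligible A, B, C, D, E
Layer 53-63: 11 each from A, B, C, D = 11*4 = 44 chips; eligible A, B, C, D
Layer 64-127: 64 each from A, D = 64*2 = 128 chips; eligible A, D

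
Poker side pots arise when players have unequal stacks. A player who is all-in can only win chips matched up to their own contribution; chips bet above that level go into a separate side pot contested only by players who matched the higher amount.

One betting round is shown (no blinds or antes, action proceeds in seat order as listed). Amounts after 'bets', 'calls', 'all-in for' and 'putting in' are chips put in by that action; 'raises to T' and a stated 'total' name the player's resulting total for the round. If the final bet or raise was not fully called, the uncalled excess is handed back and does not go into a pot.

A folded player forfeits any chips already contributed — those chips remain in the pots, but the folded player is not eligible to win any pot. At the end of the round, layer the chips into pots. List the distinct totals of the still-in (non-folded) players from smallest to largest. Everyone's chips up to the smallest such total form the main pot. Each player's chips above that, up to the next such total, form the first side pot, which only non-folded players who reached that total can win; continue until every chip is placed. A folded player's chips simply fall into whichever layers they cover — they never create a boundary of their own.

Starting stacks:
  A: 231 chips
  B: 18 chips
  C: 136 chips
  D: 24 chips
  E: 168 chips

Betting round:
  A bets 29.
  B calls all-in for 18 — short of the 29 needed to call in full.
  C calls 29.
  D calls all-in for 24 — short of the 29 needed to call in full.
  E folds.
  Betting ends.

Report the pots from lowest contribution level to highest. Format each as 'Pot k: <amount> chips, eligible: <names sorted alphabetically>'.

Contributions: A=29, B=18, C=29, D=24
Folded: E
Pot levels (distinct totals of non-folded players): 18, 24, 29
Layer 1-18: 18 each from A, B, C, D = 18*4 = 72 chips; eligible A, B, C, D
Layer 19-24: 6 each from A, C, D = 6*3 = 18 chips; eligible A, C, D
Layer 25-29: 5 each from A, C = 5*2 = 10 chips; eligible A, C

Pot 1: 72 chips, eligible: A, B, C, D
Pot 2: 18 chips, eligible: A, C, D
Pot 3: 10 chips, eligible: A, C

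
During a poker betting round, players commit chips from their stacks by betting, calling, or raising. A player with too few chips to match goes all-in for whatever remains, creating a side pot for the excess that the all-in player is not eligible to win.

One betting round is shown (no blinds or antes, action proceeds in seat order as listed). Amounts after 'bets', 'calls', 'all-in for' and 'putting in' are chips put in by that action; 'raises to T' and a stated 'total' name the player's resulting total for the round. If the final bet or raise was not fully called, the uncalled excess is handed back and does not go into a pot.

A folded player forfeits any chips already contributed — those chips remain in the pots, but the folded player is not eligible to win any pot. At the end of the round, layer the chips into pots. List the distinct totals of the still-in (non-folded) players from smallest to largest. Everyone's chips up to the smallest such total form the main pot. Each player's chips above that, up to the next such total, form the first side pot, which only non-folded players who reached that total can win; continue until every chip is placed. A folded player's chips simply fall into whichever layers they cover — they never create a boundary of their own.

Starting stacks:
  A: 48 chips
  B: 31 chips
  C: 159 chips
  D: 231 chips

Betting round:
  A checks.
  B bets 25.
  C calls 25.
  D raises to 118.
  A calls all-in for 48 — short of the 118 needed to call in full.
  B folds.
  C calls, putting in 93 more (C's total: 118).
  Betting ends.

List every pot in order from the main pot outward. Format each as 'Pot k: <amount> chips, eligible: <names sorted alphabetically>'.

Pot 1: 169 chips, eligible: A, C, D
Pot 2: 140 chips, eligible: C, D

Derivation:
Contributions: A=48, B=25, C=118, D=118
Folded: B
Pot levels (distinct totals of non-folded players): 48, 118
Layer 1-48: A 48 + B 25 + C 48 + D 48 = 169 chips; eligible A, C, D
Layer 49-118: 70 each from C, D = 70*2 = 140 chips; eligible C, D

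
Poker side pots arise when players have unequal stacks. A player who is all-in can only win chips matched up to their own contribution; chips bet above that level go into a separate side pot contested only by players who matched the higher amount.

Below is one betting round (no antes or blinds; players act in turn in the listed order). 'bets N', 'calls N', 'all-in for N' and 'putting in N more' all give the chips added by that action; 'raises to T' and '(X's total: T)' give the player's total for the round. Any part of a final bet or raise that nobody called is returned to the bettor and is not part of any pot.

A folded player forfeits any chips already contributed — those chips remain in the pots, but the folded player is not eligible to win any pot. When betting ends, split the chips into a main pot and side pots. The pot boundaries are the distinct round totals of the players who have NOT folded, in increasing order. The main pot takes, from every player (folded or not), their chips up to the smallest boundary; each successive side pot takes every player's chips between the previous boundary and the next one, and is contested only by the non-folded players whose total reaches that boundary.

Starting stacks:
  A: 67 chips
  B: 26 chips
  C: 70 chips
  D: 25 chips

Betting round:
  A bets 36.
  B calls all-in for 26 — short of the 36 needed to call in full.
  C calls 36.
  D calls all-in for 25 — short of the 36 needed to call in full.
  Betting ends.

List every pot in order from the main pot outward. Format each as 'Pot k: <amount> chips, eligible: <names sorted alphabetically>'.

Contributions: A=36, B=26, C=36, D=25
Pot levels (distinct totals of non-folded players): 25, 26, 36
Layer 1-25: 25 each from A, B, C, D = 25*4 = 100 chips; eligible A, B, C, D
Layer 26-26: 1 each from A, B, C = 1*3 = 3 chips; eligible A, B, C
Layer 27-36: 10 each from A, C = 10*2 = 20 chips; eligible A, C

Pot 1: 100 chips, eligible: A, B, C, D
Pot 2: 3 chips, eligible: A, B, C
Pot 3: 20 chips, eligible: A, C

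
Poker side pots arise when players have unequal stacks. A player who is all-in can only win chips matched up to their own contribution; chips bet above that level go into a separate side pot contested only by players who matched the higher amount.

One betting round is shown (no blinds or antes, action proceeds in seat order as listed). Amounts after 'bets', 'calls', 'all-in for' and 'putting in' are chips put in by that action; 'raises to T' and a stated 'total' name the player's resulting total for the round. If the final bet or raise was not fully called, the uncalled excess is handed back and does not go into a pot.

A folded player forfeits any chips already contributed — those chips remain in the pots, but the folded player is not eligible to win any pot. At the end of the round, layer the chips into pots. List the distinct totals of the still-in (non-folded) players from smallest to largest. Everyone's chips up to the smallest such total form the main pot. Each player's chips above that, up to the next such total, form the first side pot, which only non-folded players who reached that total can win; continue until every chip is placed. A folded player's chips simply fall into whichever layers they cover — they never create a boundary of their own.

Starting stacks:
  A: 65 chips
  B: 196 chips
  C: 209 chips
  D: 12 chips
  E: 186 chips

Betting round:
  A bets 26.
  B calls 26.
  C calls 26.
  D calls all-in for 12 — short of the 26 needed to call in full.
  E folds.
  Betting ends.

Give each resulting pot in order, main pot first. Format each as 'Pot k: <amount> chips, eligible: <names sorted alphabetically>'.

Pot 1: 48 chips, eligible: A, B, C, D
Pot 2: 42 chips, eligible: A, B, C

Derivation:
Contributions: A=26, B=26, C=26, D=12
Folded: E
Pot levels (distinct totals of non-folded players): 12, 26
Layer 1-12: 12 each from A, B, C, D = 12*4 = 48 chips; eligible A, B, C, D
Layer 13-26: 14 each from A, B, C = 14*3 = 42 chips; eligible A, B, C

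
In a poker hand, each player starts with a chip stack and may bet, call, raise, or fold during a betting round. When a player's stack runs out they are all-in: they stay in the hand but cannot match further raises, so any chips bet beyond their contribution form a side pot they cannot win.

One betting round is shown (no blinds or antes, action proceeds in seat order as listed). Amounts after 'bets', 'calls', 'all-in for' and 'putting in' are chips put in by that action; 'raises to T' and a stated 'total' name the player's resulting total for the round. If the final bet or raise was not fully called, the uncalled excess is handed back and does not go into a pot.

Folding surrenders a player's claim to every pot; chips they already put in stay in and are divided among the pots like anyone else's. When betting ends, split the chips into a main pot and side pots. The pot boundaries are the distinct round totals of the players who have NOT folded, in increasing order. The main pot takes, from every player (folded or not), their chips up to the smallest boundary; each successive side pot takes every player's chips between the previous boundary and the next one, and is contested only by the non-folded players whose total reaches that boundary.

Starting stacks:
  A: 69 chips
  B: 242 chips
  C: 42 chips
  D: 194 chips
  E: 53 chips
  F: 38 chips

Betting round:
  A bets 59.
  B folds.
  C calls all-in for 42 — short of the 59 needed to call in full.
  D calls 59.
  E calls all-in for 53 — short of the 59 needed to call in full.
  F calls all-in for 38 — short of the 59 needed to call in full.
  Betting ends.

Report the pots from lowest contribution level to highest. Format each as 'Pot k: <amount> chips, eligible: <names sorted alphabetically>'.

Pot 1: 190 chips, eligible: A, C, D, E, F
Pot 2: 16 chips, eligible: A, C, D, E
Pot 3: 33 chips, eligible: A, D, E
Pot 4: 12 chips, eligible: A, D

Derivation:
Contributions: A=59, C=42, D=59, E=53, F=38
Folded: B
Pot levels (distinct totals of non-folded players): 38, 42, 53, 59
Layer 1-38: 38 each from A, C, D, E, F = 38*5 = 190 chips; eligible A, C, D, E, F
Layer 39-42: 4 each from A, C, D, E = 4*4 = 16 chips; eligible A, C, D, E
Layer 43-53: 11 each from A, D, E = 11*3 = 33 chips; eligible A, D, E
Layer 54-59: 6 each from A, D = 6*2 = 12 chips; eligible A, D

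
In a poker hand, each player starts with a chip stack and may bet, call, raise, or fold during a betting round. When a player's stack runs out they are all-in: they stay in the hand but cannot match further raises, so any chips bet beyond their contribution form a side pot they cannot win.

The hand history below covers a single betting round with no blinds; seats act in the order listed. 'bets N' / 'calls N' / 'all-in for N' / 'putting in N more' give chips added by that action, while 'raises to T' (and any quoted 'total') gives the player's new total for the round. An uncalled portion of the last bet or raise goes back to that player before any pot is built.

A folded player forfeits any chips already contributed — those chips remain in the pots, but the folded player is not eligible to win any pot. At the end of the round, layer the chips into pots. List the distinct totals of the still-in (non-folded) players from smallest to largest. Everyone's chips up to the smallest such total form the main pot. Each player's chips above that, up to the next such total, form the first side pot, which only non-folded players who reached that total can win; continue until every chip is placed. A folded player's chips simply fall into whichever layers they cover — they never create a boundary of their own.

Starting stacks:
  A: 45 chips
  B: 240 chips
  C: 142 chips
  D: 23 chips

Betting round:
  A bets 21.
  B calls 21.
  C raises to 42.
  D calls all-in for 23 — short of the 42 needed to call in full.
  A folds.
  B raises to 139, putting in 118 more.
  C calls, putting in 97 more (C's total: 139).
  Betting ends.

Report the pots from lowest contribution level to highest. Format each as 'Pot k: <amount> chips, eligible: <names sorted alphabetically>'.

Pot 1: 90 chips, eligible: B, C, D
Pot 2: 232 chips, eligible: B, C

Derivation:
Contributions: A=21, B=139, C=139, D=23
Folded: A
Pot levels (distinct totals of non-folded players): 23, 139
Layer 1-23: A 21 + B 23 + C 23 + D 23 = 90 chips; eligible B, C, D
Layer 24-139: 116 each from B, C = 116*2 = 232 chips; eligible B, C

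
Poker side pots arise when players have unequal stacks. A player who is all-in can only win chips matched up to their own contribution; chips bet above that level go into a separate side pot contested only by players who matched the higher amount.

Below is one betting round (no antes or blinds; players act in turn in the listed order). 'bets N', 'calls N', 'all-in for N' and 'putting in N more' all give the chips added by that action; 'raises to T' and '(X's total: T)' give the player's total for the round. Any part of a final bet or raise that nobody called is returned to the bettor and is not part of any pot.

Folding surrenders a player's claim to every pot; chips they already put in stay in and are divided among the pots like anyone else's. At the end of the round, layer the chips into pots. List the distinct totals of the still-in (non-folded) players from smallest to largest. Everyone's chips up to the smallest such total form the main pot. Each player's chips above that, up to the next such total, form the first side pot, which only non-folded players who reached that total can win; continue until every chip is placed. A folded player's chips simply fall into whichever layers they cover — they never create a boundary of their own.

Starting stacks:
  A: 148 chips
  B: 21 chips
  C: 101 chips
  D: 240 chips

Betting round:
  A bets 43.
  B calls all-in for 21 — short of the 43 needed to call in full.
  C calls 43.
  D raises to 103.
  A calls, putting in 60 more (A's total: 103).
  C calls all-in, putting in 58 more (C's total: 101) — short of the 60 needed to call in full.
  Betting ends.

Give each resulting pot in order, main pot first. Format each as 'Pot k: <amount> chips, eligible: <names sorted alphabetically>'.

Pot 1: 84 chips, eligible: A, B, C, D
Pot 2: 240 chips, eligible: A, C, D
Pot 3: 4 chips, eligible: A, D

Derivation:
Contributions: A=103, B=21, C=101, D=103
Pot levels (distinct totals of non-folded players): 21, 101, 103
Layer 1-21: 21 each from A, B, C, D = 21*4 = 84 chips; eligible A, B, C, D
Layer 22-101: 80 each from A, C, D = 80*3 = 240 chips; eligible A, C, D
Layer 102-103: 2 each from A, D = 2*2 = 4 chips; eligible A, D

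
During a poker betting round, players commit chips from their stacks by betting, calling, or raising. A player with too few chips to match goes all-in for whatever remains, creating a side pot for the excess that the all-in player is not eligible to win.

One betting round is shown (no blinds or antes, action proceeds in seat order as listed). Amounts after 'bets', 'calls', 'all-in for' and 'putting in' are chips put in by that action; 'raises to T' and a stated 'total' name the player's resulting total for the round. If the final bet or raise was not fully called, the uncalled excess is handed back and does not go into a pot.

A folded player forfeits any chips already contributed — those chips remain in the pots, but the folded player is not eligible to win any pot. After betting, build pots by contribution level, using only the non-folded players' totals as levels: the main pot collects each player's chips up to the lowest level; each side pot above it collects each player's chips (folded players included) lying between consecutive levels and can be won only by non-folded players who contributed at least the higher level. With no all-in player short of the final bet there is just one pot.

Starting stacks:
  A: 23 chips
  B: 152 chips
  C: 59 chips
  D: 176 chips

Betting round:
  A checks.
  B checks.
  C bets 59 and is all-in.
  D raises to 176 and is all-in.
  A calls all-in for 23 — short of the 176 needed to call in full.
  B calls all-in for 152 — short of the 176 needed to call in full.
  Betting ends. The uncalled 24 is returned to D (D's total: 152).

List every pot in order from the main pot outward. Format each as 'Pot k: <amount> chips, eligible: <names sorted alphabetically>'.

Pot 1: 92 chips, eligible: A, B, C, D
Pot 2: 108 chips, eligible: B, C, D
Pot 3: 186 chips, eligible: B, D

Derivation:
Contributions (after 24 returned to D): A=23, B=152, C=59, D=152
Pot levels (distinct totals of non-folded players): 23, 59, 152
Layer 1-23: 23 each from A, B, C, D = 23*4 = 92 chips; eligible A, B, C, D
Layer 24-59: 36 each from B, C, D = 36*3 = 108 chips; eligible B, C, D
Layer 60-152: 93 each from B, D = 93*2 = 186 chips; eligible B, D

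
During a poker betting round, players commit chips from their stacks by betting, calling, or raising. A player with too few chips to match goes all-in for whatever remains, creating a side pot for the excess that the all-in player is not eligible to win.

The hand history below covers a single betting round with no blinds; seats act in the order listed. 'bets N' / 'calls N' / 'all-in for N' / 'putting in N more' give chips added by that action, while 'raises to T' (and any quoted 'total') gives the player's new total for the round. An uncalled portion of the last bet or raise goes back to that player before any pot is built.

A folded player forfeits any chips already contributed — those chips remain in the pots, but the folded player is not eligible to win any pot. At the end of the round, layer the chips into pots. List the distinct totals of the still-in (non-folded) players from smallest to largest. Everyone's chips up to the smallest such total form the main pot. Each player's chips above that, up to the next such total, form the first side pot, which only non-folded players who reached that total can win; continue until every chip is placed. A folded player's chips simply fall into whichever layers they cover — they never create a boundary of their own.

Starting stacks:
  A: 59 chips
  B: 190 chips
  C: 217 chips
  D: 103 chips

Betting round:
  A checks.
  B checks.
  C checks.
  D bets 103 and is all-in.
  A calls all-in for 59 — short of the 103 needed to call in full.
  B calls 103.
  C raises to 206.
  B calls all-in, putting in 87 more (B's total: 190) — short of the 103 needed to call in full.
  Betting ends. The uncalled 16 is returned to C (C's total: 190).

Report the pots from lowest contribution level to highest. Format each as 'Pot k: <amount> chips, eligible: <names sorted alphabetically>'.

Contributions (after 16 returned to C): A=59, B=190, C=190, D=103
Pot levels (distinct totals of non-folded players): 59, 103, 190
Layer 1-59: 59 each from A, B, C, D = 59*4 = 236 chips; eligible A, B, C, D
Layer 60-103: 44 each from B, C, D = 44*3 = 132 chips; eligible B, C, D
Layer 104-190: 87 each from B, C = 87*2 = 174 chips; eligible B, C

Pot 1: 236 chips, eligible: A, B, C, D
Pot 2: 132 chips, eligible: B, C, D
Pot 3: 174 chips, eligible: B, C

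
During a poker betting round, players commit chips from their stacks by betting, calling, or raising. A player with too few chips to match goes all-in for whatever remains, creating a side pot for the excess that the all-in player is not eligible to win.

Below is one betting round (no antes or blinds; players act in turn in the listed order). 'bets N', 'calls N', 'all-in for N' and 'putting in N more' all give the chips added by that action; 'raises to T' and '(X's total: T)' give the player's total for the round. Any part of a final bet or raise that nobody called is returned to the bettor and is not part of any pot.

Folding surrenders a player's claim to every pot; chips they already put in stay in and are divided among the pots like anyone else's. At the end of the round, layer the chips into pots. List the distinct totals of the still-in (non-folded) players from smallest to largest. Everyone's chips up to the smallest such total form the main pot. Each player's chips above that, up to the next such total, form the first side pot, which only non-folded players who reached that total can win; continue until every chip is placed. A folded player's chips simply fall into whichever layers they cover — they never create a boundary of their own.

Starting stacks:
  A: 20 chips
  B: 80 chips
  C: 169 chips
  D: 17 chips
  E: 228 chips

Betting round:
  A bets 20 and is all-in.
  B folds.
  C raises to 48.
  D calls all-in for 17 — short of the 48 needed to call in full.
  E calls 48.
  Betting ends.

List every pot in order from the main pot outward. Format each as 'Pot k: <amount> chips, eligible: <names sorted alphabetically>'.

Contributions: A=20, C=48, D=17, E=48
Folded: B
Pot levels (distinct totals of non-folded players): 17, 20, 48
Layer 1-17: 17 each from A, C, D, E = 17*4 = 68 chips; eligible A, C, D, E
Layer 18-20: 3 each from A, C, E = 3*3 = 9 chips; eligible A, C, E
Layer 21-48: 28 each from C, E = 28*2 = 56 chips; eligible C, E

Pot 1: 68 chips, eligible: A, C, D, E
Pot 2: 9 chips, eligible: A, C, E
Pot 3: 56 chips, eligible: C, E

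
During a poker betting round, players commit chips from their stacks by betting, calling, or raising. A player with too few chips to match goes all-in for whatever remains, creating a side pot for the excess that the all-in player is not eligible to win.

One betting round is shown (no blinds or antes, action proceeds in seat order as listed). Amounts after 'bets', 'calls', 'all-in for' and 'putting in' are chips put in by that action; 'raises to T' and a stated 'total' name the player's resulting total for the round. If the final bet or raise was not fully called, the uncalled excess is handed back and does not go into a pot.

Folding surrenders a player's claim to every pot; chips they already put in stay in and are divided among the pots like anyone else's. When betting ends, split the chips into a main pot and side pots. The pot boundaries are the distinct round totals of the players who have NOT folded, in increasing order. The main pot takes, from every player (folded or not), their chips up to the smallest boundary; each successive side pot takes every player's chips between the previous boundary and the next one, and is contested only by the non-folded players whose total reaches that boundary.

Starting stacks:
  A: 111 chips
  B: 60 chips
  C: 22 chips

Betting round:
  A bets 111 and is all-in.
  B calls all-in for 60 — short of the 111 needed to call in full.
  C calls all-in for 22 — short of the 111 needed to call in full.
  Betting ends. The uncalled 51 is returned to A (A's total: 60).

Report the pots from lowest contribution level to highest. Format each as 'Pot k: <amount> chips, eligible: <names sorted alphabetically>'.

Contributions (after 51 returned to A): A=60, B=60, C=22
Pot levels (distinct totals of non-folded players): 22, 60
Layer 1-22: 22 each from A, B, C = 22*3 = 66 chips; eligible A, B, C
Layer 23-60: 38 each from A, B = 38*2 = 76 chips; eligible A, B

Pot 1: 66 chips, eligible: A, B, C
Pot 2: 76 chips, eligible: A, B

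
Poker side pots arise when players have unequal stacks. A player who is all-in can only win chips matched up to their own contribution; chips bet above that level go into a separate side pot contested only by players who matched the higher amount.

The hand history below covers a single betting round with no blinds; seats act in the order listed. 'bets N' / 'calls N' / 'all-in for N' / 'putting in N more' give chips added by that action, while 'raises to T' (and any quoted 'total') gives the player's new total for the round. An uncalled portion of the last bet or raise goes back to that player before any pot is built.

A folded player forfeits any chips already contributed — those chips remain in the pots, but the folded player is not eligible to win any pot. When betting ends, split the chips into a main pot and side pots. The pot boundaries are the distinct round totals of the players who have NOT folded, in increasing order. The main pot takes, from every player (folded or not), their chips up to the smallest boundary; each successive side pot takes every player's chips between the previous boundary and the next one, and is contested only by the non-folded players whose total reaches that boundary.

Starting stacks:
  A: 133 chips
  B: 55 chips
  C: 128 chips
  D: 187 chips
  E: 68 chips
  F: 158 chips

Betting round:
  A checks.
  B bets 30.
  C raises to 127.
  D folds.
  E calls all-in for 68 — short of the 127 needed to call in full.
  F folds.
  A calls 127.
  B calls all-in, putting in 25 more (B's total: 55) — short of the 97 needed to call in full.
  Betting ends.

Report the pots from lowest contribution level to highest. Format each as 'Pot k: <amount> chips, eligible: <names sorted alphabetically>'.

Pot 1: 220 chips, eligible: A, B, C, E
Pot 2: 39 chips, eligible: A, C, E
Pot 3: 118 chips, eligible: A, C

Derivation:
Contributions: A=127, B=55, C=127, E=68
Folded: D, F
Pot levels (distinct totals of non-folded players): 55, 68, 127
Layer 1-55: 55 each from A, B, C, E = 55*4 = 220 chips; eligible A, B, C, E
Layer 56-68: 13 each from A, C, E = 13*3 = 39 chips; eligible A, C, E
Layer 69-127: 59 each from A, C = 59*2 = 118 chips; eligible A, C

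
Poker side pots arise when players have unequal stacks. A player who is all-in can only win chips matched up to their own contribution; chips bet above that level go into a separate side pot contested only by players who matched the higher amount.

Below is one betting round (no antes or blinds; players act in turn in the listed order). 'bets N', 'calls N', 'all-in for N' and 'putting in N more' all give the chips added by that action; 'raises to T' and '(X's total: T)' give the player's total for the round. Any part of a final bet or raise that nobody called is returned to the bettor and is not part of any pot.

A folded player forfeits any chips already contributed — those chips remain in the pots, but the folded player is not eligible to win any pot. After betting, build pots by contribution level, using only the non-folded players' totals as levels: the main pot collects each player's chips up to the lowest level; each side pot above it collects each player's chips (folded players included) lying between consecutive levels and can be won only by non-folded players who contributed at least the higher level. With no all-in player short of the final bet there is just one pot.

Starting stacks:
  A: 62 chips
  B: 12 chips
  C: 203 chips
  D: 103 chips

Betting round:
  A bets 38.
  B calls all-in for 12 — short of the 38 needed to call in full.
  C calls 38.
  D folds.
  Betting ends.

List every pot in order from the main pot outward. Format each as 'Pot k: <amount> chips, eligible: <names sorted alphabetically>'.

Pot 1: 36 chips, eligible: A, B, C
Pot 2: 52 chips, eligible: A, C

Derivation:
Contributions: A=38, B=12, C=38
Folded: D
Pot levels (distinct totals of non-folded players): 12, 38
Layer 1-12: 12 each from A, B, C = 12*3 = 36 chips; eligible A, B, C
Layer 13-38: 26 each from A, C = 26*2 = 52 chips; eligible A, C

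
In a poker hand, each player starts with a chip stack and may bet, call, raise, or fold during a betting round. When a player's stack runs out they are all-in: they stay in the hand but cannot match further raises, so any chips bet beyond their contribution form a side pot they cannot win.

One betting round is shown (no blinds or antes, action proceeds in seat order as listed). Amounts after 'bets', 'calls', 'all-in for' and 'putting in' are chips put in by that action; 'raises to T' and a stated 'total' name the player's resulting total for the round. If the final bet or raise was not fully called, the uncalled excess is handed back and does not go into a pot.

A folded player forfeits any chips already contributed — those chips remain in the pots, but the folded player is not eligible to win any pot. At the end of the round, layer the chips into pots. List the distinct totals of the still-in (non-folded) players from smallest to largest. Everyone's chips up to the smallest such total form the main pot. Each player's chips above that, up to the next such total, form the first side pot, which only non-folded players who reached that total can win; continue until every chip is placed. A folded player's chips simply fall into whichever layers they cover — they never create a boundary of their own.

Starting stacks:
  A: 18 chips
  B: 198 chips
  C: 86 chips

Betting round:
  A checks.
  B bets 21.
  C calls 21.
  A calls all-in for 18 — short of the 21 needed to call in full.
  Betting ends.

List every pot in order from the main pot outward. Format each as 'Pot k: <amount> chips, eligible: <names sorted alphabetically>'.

Contributions: A=18, B=21, C=21
Pot levels (distinct totals of non-folded players): 18, 21
Layer 1-18: 18 each from A, B, C = 18*3 = 54 chips; eligible A, B, C
Layer 19-21: 3 each from B, C = 3*2 = 6 chips; eligible B, C

Pot 1: 54 chips, eligible: A, B, C
Pot 2: 6 chips, eligible: B, C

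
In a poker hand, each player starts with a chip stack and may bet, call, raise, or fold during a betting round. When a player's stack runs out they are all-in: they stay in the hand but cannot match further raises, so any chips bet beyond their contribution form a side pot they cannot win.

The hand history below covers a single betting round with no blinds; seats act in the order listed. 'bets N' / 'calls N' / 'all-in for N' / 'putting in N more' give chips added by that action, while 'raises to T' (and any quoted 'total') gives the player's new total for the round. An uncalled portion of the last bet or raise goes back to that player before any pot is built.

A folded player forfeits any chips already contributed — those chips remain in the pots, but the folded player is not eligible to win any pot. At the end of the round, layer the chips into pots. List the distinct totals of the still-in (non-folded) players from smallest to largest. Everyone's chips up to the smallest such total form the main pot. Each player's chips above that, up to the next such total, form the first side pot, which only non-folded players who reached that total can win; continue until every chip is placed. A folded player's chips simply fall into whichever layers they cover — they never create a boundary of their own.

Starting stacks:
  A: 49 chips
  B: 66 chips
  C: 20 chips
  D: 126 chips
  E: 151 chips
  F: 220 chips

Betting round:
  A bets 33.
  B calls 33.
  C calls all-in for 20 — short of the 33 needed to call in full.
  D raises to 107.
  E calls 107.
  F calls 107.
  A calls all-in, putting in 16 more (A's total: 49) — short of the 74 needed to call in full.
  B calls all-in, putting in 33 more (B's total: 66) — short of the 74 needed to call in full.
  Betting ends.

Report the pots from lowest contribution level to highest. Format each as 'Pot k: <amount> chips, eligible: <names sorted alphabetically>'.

Contributions: A=49, B=66, C=20, D=107, E=107, F=107
Pot levels (distinct totals of non-folded players): 20, 49, 66, 107
Layer 1-20: 20 each from A, B, C, D, E, F = 20*6 = 120 chips; eligible A, B, C, D, E, F
Layer 21-49: 29 each from A, B, D, E, F = 29*5 = 145 chips; eligible A, B, D, E, F
Layer 50-66: 17 each from B, D, E, F = 17*4 = 68 chips; eligible B, D, E, F
Layer 67-107: 41 each from D, E, F = 41*3 = 123 chips; eligible D, E, F

Pot 1: 120 chips, eligible: A, B, C, D, E, F
Pot 2: 145 chips, eligible: A, B, D, E, F
Pot 3: 68 chips, eligible: B, D, E, F
Pot 4: 123 chips, eligible: D, E, F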